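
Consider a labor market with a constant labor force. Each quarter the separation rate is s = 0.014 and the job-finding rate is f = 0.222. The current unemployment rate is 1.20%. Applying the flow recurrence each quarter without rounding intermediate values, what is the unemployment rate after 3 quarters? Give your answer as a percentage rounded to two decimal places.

With a fixed labor force, u_{t+1} = u_t + s·(1−u_t) − f·u_t = u_t·(1−s−f) + s.
Here 1−s−f = 0.764 and s = 0.014.
u_1 = 0.012000 × 0.764 + 0.014 = 0.023168.
u_2 = 0.023168 × 0.764 + 0.014 = 0.031700.
u_3 = 0.031700 × 0.764 + 0.014 = 0.038219.

Unemployment rate after three quarters ≈ 3.82%.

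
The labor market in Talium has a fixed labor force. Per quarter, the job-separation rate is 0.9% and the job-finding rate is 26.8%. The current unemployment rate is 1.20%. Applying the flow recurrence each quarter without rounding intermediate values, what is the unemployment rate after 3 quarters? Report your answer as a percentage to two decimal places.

With a fixed labor force, u_{t+1} = u_t + s·(1−u_t) − f·u_t = u_t·(1−s−f) + s.
Here 1−s−f = 0.723 and s = 0.009.
u_1 = 0.012000 × 0.723 + 0.009 = 0.017676.
u_2 = 0.017676 × 0.723 + 0.009 = 0.021780.
u_3 = 0.021780 × 0.723 + 0.009 = 0.024747.

Unemployment rate after three quarters ≈ 2.47%.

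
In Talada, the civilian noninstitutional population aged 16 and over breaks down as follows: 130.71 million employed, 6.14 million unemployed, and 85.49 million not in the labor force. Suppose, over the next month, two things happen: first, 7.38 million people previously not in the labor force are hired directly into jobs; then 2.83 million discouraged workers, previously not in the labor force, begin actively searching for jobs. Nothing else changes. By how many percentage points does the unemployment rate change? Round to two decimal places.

The unemployment rate changes by +1.61 percentage points.

Initially, labor force = 130.71 + 6.14 = 136.85 million, so u = 6.14/136.85 = 4.49%.
After the first change, employed and labor force both rise by 7.38; unemployed unchanged → E = 138.09, U = 6.14, labor force = 144.23 million.
After the second change, unemployed and labor force both rise by 2.83 → E = 138.09, U = 8.97, labor force = 147.06 million.
New unemployment rate = 8.97 / 147.06 = 6.10%.
Change = 6.10% − 4.49% = +1.61 percentage points.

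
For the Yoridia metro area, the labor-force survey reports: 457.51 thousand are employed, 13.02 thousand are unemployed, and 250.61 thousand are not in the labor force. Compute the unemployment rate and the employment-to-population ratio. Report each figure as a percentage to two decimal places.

Labor force = employed + unemployed = 457.51 + 13.02 = 470.53 thousand.
Working-age population = 470.53 + 250.61 = 721.14 thousand.
Unemployment rate = 13.02 / 470.53 = 2.77%.
Employment-population ratio = 457.51 / 721.14 = 63.44%.

Unemployment rate ≈ 2.77%; employment-population ratio ≈ 63.44%.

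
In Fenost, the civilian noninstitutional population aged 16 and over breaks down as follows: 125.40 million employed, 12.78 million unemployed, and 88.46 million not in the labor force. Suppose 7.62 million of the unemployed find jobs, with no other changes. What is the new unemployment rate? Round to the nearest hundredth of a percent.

New unemployment rate ≈ 3.73%.

Initially, labor force = 125.40 + 12.78 = 138.18 million, so u = 12.78/138.18 = 9.25%.
After the change, unemployed falls and employed rises by 7.62; labor force unchanged → E = 133.02, U = 5.16, labor force = 138.18 million.
New unemployment rate = 5.16 / 138.18 = 3.73%.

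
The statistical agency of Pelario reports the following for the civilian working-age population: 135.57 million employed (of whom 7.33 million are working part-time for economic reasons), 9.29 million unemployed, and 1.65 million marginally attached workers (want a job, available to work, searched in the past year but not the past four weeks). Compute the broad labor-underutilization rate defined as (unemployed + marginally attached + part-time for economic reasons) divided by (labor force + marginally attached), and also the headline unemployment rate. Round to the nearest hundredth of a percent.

Broad underutilization rate ≈ 12.47%; headline unemployment rate ≈ 6.41%.

Labor force = 135.57 + 9.29 = 144.86 million.
Numerator = 9.29 + 1.65 + 7.33 = 18.27 million.
Denominator = 144.86 + 1.65 = 146.51 million.
Broad rate = 18.27 / 146.51 = 12.47%.
Headline unemployment rate = 9.29 / 144.86 = 6.41%.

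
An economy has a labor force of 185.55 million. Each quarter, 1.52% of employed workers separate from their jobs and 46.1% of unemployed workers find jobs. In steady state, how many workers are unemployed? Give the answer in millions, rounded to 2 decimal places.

About 5.92 million are unemployed in steady state.

Steady-state unemployment rate u* = s/(s+f) = 1.52/(1.52+46.1) = 0.031919.
Unemployed = u* × labor force = 0.031919 × 185.55 ≈ 5.92 million.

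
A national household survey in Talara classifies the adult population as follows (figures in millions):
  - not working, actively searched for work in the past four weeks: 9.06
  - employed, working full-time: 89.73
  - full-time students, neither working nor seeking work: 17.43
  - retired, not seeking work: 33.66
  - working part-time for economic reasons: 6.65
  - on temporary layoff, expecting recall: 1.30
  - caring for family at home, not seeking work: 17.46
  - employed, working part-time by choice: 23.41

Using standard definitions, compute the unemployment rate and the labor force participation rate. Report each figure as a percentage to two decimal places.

Unemployment rate ≈ 7.96%; labor force participation rate ≈ 65.50%.

Employed = 89.73 + 6.65 + 23.41 = 119.79 million (anyone who worked, including part-time for economic reasons, counts as employed).
Unemployed = 9.06 + 1.30 = 10.36 million (jobless and actively searching, or on temporary layoff).
Labor force = 119.79 + 10.36 = 130.15 million.
Not in labor force = 17.43 + 33.66 + 17.46 = 68.55 million (those not working and not actively searching are outside the labor force).
Civilian working-age population = 130.15 + 68.55 = 198.70 million.
Unemployment rate = 10.36 / 130.15 = 7.96%.
Labor force participation rate = 130.15 / 198.70 = 65.50%.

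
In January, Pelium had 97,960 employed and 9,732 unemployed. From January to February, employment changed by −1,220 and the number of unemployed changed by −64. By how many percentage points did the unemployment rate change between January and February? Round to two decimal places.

January: labor force = 97,960 + 9,732 = 107,692; u = 9,732/107,692 = 9.04%.
February: labor force = 96,740 + 9,668 = 106,408; u = 9,668/106,408 = 9.09%.
Change = 9.09% − 9.04% = +0.05 pp.

The unemployment rate changed by +0.05 percentage points.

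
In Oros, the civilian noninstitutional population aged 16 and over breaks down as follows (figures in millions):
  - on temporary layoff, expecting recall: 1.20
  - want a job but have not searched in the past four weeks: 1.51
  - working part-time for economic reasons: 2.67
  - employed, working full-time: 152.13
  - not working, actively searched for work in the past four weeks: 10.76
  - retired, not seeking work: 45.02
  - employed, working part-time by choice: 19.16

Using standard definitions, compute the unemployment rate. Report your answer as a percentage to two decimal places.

Unemployment rate ≈ 6.43%.

Employed = 2.67 + 152.13 + 19.16 = 173.96 million (anyone who worked, including part-time for economic reasons, counts as employed).
Unemployed = 1.20 + 10.76 = 11.96 million (jobless and actively searching, or on temporary layoff).
Labor force = 173.96 + 11.96 = 185.92 million.
Unemployment rate = 11.96 / 185.92 = 6.43%.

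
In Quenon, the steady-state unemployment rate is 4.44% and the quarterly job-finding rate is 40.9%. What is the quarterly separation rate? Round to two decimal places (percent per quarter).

Separation rate ≈ 1.90% per quarter.

From u* = s/(s+f): s = u·f/(1−u).
s = 0.0444 × 40.9 / (1 − 0.0444) = 1.8160 / 0.9556 ≈ 1.90% per quarter.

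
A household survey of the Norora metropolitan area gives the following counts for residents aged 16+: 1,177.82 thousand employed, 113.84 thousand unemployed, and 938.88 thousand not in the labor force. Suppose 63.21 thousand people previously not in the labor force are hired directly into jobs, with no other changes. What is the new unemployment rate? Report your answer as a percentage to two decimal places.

New unemployment rate ≈ 8.40%.

Initially, labor force = 1,177.82 + 113.84 = 1,291.66 thousand, so u = 113.84/1,291.66 = 8.81%.
After the change, employed and labor force both rise by 63.21; unemployed unchanged → E = 1,241.03, U = 113.84, labor force = 1,354.87 thousand.
New unemployment rate = 113.84 / 1,354.87 = 8.40%.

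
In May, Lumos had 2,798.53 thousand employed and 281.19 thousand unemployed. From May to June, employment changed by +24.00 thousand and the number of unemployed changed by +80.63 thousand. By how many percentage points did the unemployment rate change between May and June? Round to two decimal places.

The unemployment rate changed by +2.23 percentage points.

May: labor force = 2,798.53 + 281.19 = 3,079.72; u = 281.19/3,079.72 = 9.13%.
June: labor force = 2,822.53 + 361.82 = 3,184.35; u = 361.82/3,184.35 = 11.36%.
Change = 11.36% − 9.13% = +2.23 pp.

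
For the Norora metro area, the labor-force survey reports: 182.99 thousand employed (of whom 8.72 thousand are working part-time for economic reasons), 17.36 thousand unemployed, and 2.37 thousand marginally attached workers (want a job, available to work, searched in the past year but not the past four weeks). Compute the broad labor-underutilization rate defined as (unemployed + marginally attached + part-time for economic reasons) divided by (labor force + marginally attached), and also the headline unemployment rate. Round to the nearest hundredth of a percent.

Labor force = 182.99 + 17.36 = 200.35 thousand.
Numerator = 17.36 + 2.37 + 8.72 = 28.45 thousand.
Denominator = 200.35 + 2.37 = 202.72 thousand.
Broad rate = 28.45 / 202.72 = 14.03%.
Headline unemployment rate = 17.36 / 200.35 = 8.66%.

Broad underutilization rate ≈ 14.03%; headline unemployment rate ≈ 8.66%.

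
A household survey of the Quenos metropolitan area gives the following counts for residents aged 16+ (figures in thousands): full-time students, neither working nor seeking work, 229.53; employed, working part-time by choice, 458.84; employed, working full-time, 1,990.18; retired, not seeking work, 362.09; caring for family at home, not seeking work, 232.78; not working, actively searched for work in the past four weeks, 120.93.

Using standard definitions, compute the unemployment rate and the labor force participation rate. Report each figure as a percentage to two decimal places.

Employed = 458.84 + 1,990.18 = 2,449.02 thousand.
Unemployed = 120.93 thousand.
Labor force = 2,449.02 + 120.93 = 2,569.95 thousand.
Not in labor force = 229.53 + 362.09 + 232.78 = 824.40 thousand (those not working and not actively searching are outside the labor force).
Civilian working-age population = 2,569.95 + 824.40 = 3,394.35 thousand.
Unemployment rate = 120.93 / 2,569.95 = 4.71%.
Labor force participation rate = 2,569.95 / 3,394.35 = 75.71%.

Unemployment rate ≈ 4.71%; labor force participation rate ≈ 75.71%.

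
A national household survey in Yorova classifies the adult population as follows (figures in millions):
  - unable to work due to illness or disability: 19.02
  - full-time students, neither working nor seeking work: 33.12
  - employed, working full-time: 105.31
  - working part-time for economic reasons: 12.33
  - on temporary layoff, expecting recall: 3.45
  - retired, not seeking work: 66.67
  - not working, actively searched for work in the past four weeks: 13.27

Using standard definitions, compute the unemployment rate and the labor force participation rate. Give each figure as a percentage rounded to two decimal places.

Employed = 105.31 + 12.33 = 117.64 million (anyone who worked, including part-time for economic reasons, counts as employed).
Unemployed = 3.45 + 13.27 = 16.72 million (jobless and actively searching, or on temporary layoff).
Labor force = 117.64 + 16.72 = 134.36 million.
Not in labor force = 19.02 + 33.12 + 66.67 = 118.81 million (those not working and not actively searching are outside the labor force).
Civilian working-age population = 134.36 + 118.81 = 253.17 million.
Unemployment rate = 16.72 / 134.36 = 12.44%.
Labor force participation rate = 134.36 / 253.17 = 53.07%.

Unemployment rate ≈ 12.44%; labor force participation rate ≈ 53.07%.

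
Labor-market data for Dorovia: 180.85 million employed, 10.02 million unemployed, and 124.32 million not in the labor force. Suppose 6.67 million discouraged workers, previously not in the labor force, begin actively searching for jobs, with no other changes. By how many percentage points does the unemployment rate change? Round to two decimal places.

Initially, labor force = 180.85 + 10.02 = 190.87 million, so u = 10.02/190.87 = 5.25%.
After the change, unemployed and labor force both rise by 6.67 → E = 180.85, U = 16.69, labor force = 197.54 million.
New unemployment rate = 16.69 / 197.54 = 8.45%.
Change = 8.45% − 5.25% = +3.20 percentage points.

The unemployment rate changes by +3.20 percentage points.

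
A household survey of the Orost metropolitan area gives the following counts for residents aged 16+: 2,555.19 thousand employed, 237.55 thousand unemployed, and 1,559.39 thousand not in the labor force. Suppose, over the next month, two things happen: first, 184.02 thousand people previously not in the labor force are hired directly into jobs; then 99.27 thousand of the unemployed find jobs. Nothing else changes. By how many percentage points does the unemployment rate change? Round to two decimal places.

Initially, labor force = 2,555.19 + 237.55 = 2,792.74 thousand, so u = 237.55/2,792.74 = 8.51%.
After the first change, employed and labor force both rise by 184.02; unemployed unchanged → E = 2,739.21, U = 237.55, labor force = 2,976.76 thousand.
After the second change, unemployed falls and employed rises by 99.27; labor force unchanged → E = 2,838.48, U = 138.28, labor force = 2,976.76 thousand.
New unemployment rate = 138.28 / 2,976.76 = 4.65%.
Change = 4.65% − 8.51% = −3.86 percentage points.

The unemployment rate changes by −3.86 percentage points.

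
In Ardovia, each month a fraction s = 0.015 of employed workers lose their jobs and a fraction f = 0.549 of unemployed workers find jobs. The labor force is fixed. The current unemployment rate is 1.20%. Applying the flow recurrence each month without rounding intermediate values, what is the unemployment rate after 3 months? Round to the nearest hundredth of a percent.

Unemployment rate after three months ≈ 2.54%.

With a fixed labor force, u_{t+1} = u_t + s·(1−u_t) − f·u_t = u_t·(1−s−f) + s.
Here 1−s−f = 0.436 and s = 0.015.
u_1 = 0.012000 × 0.436 + 0.015 = 0.020232.
u_2 = 0.020232 × 0.436 + 0.015 = 0.023821.
u_3 = 0.023821 × 0.436 + 0.015 = 0.025386.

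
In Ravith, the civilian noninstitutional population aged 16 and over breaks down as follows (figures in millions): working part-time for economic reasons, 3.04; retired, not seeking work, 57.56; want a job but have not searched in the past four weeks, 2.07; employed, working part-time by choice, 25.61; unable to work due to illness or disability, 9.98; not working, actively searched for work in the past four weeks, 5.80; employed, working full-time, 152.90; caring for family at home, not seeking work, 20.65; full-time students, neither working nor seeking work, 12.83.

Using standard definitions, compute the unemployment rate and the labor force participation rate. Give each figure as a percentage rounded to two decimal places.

Employed = 3.04 + 25.61 + 152.90 = 181.55 million (anyone who worked, including part-time for economic reasons, counts as employed).
Unemployed = 5.80 million.
Labor force = 181.55 + 5.80 = 187.35 million.
Not in labor force = 57.56 + 2.07 + 9.98 + 20.65 + 12.83 = 103.09 million (those not working and not actively searching are outside the labor force — including those who want a job but have given up searching).
Civilian working-age population = 187.35 + 103.09 = 290.44 million.
Unemployment rate = 5.80 / 187.35 = 3.10%.
Labor force participation rate = 187.35 / 290.44 = 64.51%.

Unemployment rate ≈ 3.10%; labor force participation rate ≈ 64.51%.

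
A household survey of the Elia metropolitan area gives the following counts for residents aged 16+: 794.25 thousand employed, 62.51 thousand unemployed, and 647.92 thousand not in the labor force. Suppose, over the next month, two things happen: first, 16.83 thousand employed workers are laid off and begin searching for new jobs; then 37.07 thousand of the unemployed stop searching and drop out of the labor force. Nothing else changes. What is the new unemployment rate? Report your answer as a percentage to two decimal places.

New unemployment rate ≈ 5.16%.

Initially, labor force = 794.25 + 62.51 = 856.76 thousand, so u = 62.51/856.76 = 7.30%.
After the first change, employed falls and unemployed rises by 16.83; labor force unchanged → E = 777.42, U = 79.34, labor force = 856.76 thousand.
After the second change, unemployed and labor force both fall by 37.07 → E = 777.42, U = 42.27, labor force = 819.69 thousand.
New unemployment rate = 42.27 / 819.69 = 5.16%.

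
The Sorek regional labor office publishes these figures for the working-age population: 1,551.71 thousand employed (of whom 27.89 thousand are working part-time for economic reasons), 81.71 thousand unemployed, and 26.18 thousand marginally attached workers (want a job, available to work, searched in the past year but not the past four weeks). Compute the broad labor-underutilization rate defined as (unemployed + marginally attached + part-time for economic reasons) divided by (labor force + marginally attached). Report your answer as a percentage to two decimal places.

Labor force = 1,551.71 + 81.71 = 1,633.42 thousand.
Numerator = 81.71 + 26.18 + 27.89 = 135.78 thousand.
Denominator = 1,633.42 + 26.18 = 1,659.60 thousand.
Broad rate = 135.78 / 1,659.60 = 8.18%.

Broad underutilization rate ≈ 8.18%.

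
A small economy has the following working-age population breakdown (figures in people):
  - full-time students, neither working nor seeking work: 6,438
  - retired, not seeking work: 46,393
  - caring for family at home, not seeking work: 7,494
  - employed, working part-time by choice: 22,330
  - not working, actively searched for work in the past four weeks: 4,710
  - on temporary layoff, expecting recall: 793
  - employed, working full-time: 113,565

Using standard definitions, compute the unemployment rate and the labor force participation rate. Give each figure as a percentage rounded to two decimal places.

Unemployment rate ≈ 3.89%; labor force participation rate ≈ 70.10%.

Employed = 22,330 + 113,565 = 135,895.
Unemployed = 4,710 + 793 = 5,503 (jobless and actively searching, or on temporary layoff).
Labor force = 135,895 + 5,503 = 141,398.
Not in labor force = 6,438 + 46,393 + 7,494 = 60,325 (those not working and not actively searching are outside the labor force).
Civilian working-age population = 141,398 + 60,325 = 201,723.
Unemployment rate = 5,503 / 141,398 = 3.89%.
Labor force participation rate = 141,398 / 201,723 = 70.10%.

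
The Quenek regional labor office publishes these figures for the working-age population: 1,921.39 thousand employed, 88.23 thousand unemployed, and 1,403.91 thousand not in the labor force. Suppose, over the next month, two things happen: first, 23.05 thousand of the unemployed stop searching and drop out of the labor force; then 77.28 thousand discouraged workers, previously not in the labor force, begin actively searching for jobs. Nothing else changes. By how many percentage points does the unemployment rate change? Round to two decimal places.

The unemployment rate changes by +2.51 percentage points.

Initially, labor force = 1,921.39 + 88.23 = 2,009.62 thousand, so u = 88.23/2,009.62 = 4.39%.
After the first change, unemployed and labor force both fall by 23.05 → E = 1,921.39, U = 65.18, labor force = 1,986.57 thousand.
After the second change, unemployed and labor force both rise by 77.28 → E = 1,921.39, U = 142.46, labor force = 2,063.85 thousand.
New unemployment rate = 142.46 / 2,063.85 = 6.90%.
Change = 6.90% − 4.39% = +2.51 percentage points.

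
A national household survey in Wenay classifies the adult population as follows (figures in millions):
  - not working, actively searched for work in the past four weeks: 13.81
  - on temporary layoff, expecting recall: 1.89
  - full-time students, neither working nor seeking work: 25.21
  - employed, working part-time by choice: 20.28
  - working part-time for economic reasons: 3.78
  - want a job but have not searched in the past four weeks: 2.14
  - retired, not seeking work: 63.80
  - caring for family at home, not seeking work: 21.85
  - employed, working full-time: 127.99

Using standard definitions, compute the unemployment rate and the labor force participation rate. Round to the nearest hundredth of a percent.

Employed = 20.28 + 3.78 + 127.99 = 152.05 million (anyone who worked, including part-time for economic reasons, counts as employed).
Unemployed = 13.81 + 1.89 = 15.70 million (jobless and actively searching, or on temporary layoff).
Labor force = 152.05 + 15.70 = 167.75 million.
Not in labor force = 25.21 + 2.14 + 63.80 + 21.85 = 113.00 million (those not working and not actively searching are outside the labor force — including those who want a job but have given up searching).
Civilian working-age population = 167.75 + 113.00 = 280.75 million.
Unemployment rate = 15.70 / 167.75 = 9.36%.
Labor force participation rate = 167.75 / 280.75 = 59.75%.

Unemployment rate ≈ 9.36%; labor force participation rate ≈ 59.75%.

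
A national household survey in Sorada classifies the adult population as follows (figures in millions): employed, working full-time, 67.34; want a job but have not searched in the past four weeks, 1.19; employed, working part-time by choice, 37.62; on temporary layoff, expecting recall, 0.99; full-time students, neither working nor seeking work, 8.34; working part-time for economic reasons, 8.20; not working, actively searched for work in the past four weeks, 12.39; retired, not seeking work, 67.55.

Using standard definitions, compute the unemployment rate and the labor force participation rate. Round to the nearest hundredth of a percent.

Unemployment rate ≈ 10.57%; labor force participation rate ≈ 62.15%.

Employed = 67.34 + 37.62 + 8.20 = 113.16 million (anyone who worked, including part-time for economic reasons, counts as employed).
Unemployed = 0.99 + 12.39 = 13.38 million (jobless and actively searching, or on temporary layoff).
Labor force = 113.16 + 13.38 = 126.54 million.
Not in labor force = 1.19 + 8.34 + 67.55 = 77.08 million (those not working and not actively searching are outside the labor force — including those who want a job but have given up searching).
Civilian working-age population = 126.54 + 77.08 = 203.62 million.
Unemployment rate = 13.38 / 126.54 = 10.57%.
Labor force participation rate = 126.54 / 203.62 = 62.15%.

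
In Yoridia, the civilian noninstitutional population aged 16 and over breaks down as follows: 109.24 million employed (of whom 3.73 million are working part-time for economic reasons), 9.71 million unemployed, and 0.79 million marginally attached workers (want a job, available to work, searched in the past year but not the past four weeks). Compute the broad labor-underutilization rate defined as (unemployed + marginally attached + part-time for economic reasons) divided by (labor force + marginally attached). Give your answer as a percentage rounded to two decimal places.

Broad underutilization rate ≈ 11.88%.

Labor force = 109.24 + 9.71 = 118.95 million.
Numerator = 9.71 + 0.79 + 3.73 = 14.23 million.
Denominator = 118.95 + 0.79 = 119.74 million.
Broad rate = 14.23 / 119.74 = 11.88%.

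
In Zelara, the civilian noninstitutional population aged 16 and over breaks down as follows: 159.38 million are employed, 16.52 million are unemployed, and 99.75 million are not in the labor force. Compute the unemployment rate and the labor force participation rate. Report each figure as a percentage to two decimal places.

Labor force = employed + unemployed = 159.38 + 16.52 = 175.90 million.
Working-age population = 175.90 + 99.75 = 275.65 million.
Unemployment rate = 16.52 / 175.90 = 9.39%.
Labor force participation rate = 175.90 / 275.65 = 63.81%.

Unemployment rate ≈ 9.39%; labor force participation rate ≈ 63.81%.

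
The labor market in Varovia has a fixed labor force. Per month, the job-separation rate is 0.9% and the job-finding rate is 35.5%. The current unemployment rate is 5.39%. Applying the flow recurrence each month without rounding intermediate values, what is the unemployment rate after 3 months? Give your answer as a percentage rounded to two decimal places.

With a fixed labor force, u_{t+1} = u_t + s·(1−u_t) − f·u_t = u_t·(1−s−f) + s.
Here 1−s−f = 0.636 and s = 0.009.
u_1 = 0.053900 × 0.636 + 0.009 = 0.043280.
u_2 = 0.043280 × 0.636 + 0.009 = 0.036526.
u_3 = 0.036526 × 0.636 + 0.009 = 0.032231.

Unemployment rate after three months ≈ 3.22%.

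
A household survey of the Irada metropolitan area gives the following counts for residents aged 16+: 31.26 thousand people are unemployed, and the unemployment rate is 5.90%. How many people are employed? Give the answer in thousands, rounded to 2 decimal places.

About 498.57 thousand are employed.

Labor force = U / u = 31.26 / 0.0590 ≈ 529.83 thousand.
Employed = labor force − unemployed = 529.83 − 31.26 = 498.57 thousand.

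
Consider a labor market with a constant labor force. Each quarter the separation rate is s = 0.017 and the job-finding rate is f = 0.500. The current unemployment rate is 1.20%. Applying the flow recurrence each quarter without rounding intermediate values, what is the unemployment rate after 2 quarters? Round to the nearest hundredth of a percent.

Unemployment rate after two quarters ≈ 2.80%.

With a fixed labor force, u_{t+1} = u_t + s·(1−u_t) − f·u_t = u_t·(1−s−f) + s.
Here 1−s−f = 0.483 and s = 0.017.
u_1 = 0.012000 × 0.483 + 0.017 = 0.022796.
u_2 = 0.022796 × 0.483 + 0.017 = 0.028010.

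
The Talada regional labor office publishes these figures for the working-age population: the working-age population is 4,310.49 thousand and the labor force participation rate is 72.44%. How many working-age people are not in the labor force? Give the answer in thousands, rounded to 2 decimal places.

About 1,187.97 thousand are not in the labor force.

Share not in the labor force = 1 − 0.7244 = 0.2756.
Not in labor force = 0.2756 × 4,310.49 ≈ 1,187.97 thousand.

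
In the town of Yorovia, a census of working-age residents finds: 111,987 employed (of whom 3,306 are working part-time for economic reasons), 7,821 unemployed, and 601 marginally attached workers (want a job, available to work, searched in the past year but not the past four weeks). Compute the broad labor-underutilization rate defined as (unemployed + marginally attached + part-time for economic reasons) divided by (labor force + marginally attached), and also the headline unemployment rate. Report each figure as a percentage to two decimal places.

Broad underutilization rate ≈ 9.74%; headline unemployment rate ≈ 6.53%.

Labor force = 111,987 + 7,821 = 119,808.
Numerator = 7,821 + 601 + 3,306 = 11,728.
Denominator = 119,808 + 601 = 120,409.
Broad rate = 11,728 / 120,409 = 9.74%.
Headline unemployment rate = 7,821 / 119,808 = 6.53%.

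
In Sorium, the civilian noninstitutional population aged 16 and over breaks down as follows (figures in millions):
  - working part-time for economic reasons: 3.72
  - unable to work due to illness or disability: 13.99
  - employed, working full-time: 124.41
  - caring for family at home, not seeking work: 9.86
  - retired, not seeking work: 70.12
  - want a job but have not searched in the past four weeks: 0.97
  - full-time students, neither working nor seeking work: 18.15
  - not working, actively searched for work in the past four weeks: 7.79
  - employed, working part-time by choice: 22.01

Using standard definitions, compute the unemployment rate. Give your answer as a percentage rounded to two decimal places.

Employed = 3.72 + 124.41 + 22.01 = 150.14 million (anyone who worked, including part-time for economic reasons, counts as employed).
Unemployed = 7.79 million.
Labor force = 150.14 + 7.79 = 157.93 million.
Unemployment rate = 7.79 / 157.93 = 4.93%.

Unemployment rate ≈ 4.93%.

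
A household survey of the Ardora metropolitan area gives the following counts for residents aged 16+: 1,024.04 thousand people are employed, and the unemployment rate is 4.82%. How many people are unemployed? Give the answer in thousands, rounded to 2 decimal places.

About 51.86 thousand are unemployed.

Let U be the number unemployed. The labor force is E + U, and U/(E+U) = 0.0482.
So U = 0.0482 × 1,024.04 / (1 − 0.0482) = 49.3587 / 0.9518 ≈ 51.86 thousand.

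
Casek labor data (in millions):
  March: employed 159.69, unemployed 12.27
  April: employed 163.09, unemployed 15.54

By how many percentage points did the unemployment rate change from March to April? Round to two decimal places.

March: labor force = 159.69 + 12.27 = 171.96; u = 12.27/171.96 = 7.14%.
April: labor force = 163.09 + 15.54 = 178.63; u = 15.54/178.63 = 8.70%.
Change = 8.70% − 7.14% = +1.56 pp.

The unemployment rate changed by +1.56 percentage points.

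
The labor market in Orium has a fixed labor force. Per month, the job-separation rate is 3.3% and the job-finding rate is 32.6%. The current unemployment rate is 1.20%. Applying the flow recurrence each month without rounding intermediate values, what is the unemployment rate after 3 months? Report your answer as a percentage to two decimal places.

Unemployment rate after three months ≈ 7.09%.

With a fixed labor force, u_{t+1} = u_t + s·(1−u_t) − f·u_t = u_t·(1−s−f) + s.
Here 1−s−f = 0.641 and s = 0.033.
u_1 = 0.012000 × 0.641 + 0.033 = 0.040692.
u_2 = 0.040692 × 0.641 + 0.033 = 0.059084.
u_3 = 0.059084 × 0.641 + 0.033 = 0.070873.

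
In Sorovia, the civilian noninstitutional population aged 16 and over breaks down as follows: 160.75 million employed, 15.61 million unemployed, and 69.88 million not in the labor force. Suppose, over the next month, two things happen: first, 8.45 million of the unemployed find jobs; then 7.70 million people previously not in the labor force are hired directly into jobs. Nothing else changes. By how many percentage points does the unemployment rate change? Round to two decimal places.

Initially, labor force = 160.75 + 15.61 = 176.36 million, so u = 15.61/176.36 = 8.85%.
After the first change, unemployed falls and employed rises by 8.45; labor force unchanged → E = 169.20, U = 7.16, labor force = 176.36 million.
After the second change, employed and labor force both rise by 7.70; unemployed unchanged → E = 176.90, U = 7.16, labor force = 184.06 million.
New unemployment rate = 7.16 / 184.06 = 3.89%.
Change = 3.89% − 8.85% = −4.96 percentage points.

The unemployment rate changes by −4.96 percentage points.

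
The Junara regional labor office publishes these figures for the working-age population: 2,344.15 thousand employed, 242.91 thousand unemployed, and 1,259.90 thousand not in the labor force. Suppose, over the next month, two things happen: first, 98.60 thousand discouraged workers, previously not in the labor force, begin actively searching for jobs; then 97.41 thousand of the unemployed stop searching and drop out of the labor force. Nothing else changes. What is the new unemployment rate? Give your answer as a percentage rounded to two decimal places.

Initially, labor force = 2,344.15 + 242.91 = 2,587.06 thousand, so u = 242.91/2,587.06 = 9.39%.
After the first change, unemployed and labor force both rise by 98.60 → E = 2,344.15, U = 341.51, labor force = 2,685.66 thousand.
After the second change, unemployed and labor force both fall by 97.41 → E = 2,344.15, U = 244.10, labor force = 2,588.25 thousand.
New unemployment rate = 244.10 / 2,588.25 = 9.43%.

New unemployment rate ≈ 9.43%.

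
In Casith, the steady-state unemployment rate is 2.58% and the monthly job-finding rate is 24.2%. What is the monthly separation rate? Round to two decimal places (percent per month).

Separation rate ≈ 0.64% per month.

From u* = s/(s+f): s = u·f/(1−u).
s = 0.0258 × 24.2 / (1 − 0.0258) = 0.6244 / 0.9742 ≈ 0.64% per month.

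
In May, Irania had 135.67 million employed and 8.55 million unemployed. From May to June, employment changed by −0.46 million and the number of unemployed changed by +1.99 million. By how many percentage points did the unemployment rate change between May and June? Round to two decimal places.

May: labor force = 135.67 + 8.55 = 144.22; u = 8.55/144.22 = 5.93%.
June: labor force = 135.21 + 10.54 = 145.75; u = 10.54/145.75 = 7.23%.
Change = 7.23% − 5.93% = +1.30 pp.

The unemployment rate changed by +1.30 percentage points.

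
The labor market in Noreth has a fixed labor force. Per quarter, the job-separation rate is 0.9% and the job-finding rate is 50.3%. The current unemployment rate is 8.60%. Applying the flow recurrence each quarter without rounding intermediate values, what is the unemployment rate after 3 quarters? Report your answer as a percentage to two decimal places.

Unemployment rate after three quarters ≈ 2.55%.

With a fixed labor force, u_{t+1} = u_t + s·(1−u_t) − f·u_t = u_t·(1−s−f) + s.
Here 1−s−f = 0.488 and s = 0.009.
u_1 = 0.086000 × 0.488 + 0.009 = 0.050968.
u_2 = 0.050968 × 0.488 + 0.009 = 0.033872.
u_3 = 0.033872 × 0.488 + 0.009 = 0.025530.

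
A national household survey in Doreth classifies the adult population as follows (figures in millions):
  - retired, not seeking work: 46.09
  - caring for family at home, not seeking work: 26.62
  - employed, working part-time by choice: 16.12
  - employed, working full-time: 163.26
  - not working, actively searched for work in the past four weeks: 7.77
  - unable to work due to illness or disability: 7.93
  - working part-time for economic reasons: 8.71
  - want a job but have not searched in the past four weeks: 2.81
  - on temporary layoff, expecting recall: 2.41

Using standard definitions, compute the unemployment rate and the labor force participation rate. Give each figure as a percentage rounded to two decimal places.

Employed = 16.12 + 163.26 + 8.71 = 188.09 million (anyone who worked, including part-time for economic reasons, counts as employed).
Unemployed = 7.77 + 2.41 = 10.18 million (jobless and actively searching, or on temporary layoff).
Labor force = 188.09 + 10.18 = 198.27 million.
Not in labor force = 46.09 + 26.62 + 7.93 + 2.81 = 83.45 million (those not working and not actively searching are outside the labor force — including those who want a job but have given up searching).
Civilian working-age population = 198.27 + 83.45 = 281.72 million.
Unemployment rate = 10.18 / 198.27 = 5.13%.
Labor force participation rate = 198.27 / 281.72 = 70.38%.

Unemployment rate ≈ 5.13%; labor force participation rate ≈ 70.38%.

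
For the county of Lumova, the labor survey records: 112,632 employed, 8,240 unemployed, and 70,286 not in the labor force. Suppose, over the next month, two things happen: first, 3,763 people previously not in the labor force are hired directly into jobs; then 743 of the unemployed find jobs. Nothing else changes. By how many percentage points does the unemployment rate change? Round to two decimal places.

The unemployment rate changes by −0.80 percentage points.

Initially, labor force = 112,632 + 8,240 = 120,872, so u = 8,240/120,872 = 6.82%.
After the first change, employed and labor force both rise by 3,763; unemployed unchanged → E = 116,395, U = 8,240, labor force = 124,635.
After the second change, unemployed falls and employed rises by 743; labor force unchanged → E = 117,138, U = 7,497, labor force = 124,635.
New unemployment rate = 7,497 / 124,635 = 6.02%.
Change = 6.02% − 6.82% = −0.80 percentage points.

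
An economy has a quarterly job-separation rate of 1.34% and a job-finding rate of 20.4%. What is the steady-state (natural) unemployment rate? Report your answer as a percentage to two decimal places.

At steady state the flows balance: s·E = f·U, so U/(E+U) = s/(s+f).
u* = 1.34 / (1.34 + 20.4) = 1.34 / 21.74 = 6.16%.

Steady-state unemployment rate ≈ 6.16%.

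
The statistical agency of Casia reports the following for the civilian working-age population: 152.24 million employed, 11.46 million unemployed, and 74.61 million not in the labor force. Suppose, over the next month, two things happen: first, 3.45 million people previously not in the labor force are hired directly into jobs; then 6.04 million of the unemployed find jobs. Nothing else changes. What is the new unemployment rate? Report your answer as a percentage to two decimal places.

New unemployment rate ≈ 3.24%.

Initially, labor force = 152.24 + 11.46 = 163.70 million, so u = 11.46/163.70 = 7.00%.
After the first change, employed and labor force both rise by 3.45; unemployed unchanged → E = 155.69, U = 11.46, labor force = 167.15 million.
After the second change, unemployed falls and employed rises by 6.04; labor force unchanged → E = 161.73, U = 5.42, labor force = 167.15 million.
New unemployment rate = 5.42 / 167.15 = 3.24%.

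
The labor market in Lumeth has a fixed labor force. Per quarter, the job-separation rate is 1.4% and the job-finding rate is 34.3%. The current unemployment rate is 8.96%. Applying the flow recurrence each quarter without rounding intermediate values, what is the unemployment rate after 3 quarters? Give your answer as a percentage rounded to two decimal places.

Unemployment rate after three quarters ≈ 5.26%.

With a fixed labor force, u_{t+1} = u_t + s·(1−u_t) − f·u_t = u_t·(1−s−f) + s.
Here 1−s−f = 0.643 and s = 0.014.
u_1 = 0.089600 × 0.643 + 0.014 = 0.071613.
u_2 = 0.071613 × 0.643 + 0.014 = 0.060047.
u_3 = 0.060047 × 0.643 + 0.014 = 0.052610.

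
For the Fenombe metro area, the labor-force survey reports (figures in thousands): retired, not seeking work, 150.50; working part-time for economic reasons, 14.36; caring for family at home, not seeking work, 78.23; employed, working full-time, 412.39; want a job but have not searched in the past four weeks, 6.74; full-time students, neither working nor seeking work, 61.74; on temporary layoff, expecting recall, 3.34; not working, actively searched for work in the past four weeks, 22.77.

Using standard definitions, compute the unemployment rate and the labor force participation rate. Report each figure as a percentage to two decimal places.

Unemployment rate ≈ 5.77%; labor force participation rate ≈ 60.38%.

Employed = 14.36 + 412.39 = 426.75 thousand (anyone who worked, including part-time for economic reasons, counts as employed).
Unemployed = 3.34 + 22.77 = 26.11 thousand (jobless and actively searching, or on temporary layoff).
Labor force = 426.75 + 26.11 = 452.86 thousand.
Not in labor force = 150.50 + 78.23 + 6.74 + 61.74 = 297.21 thousand (those not working and not actively searching are outside the labor force — including those who want a job but have given up searching).
Civilian working-age population = 452.86 + 297.21 = 750.07 thousand.
Unemployment rate = 26.11 / 452.86 = 5.77%.
Labor force participation rate = 452.86 / 750.07 = 60.38%.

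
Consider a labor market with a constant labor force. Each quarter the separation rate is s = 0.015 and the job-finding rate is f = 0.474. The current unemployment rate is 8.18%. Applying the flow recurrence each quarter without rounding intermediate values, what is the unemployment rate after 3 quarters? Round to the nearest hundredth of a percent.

Unemployment rate after three quarters ≈ 3.75%.

With a fixed labor force, u_{t+1} = u_t + s·(1−u_t) − f·u_t = u_t·(1−s−f) + s.
Here 1−s−f = 0.511 and s = 0.015.
u_1 = 0.081800 × 0.511 + 0.015 = 0.056800.
u_2 = 0.056800 × 0.511 + 0.015 = 0.044025.
u_3 = 0.044025 × 0.511 + 0.015 = 0.037497.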